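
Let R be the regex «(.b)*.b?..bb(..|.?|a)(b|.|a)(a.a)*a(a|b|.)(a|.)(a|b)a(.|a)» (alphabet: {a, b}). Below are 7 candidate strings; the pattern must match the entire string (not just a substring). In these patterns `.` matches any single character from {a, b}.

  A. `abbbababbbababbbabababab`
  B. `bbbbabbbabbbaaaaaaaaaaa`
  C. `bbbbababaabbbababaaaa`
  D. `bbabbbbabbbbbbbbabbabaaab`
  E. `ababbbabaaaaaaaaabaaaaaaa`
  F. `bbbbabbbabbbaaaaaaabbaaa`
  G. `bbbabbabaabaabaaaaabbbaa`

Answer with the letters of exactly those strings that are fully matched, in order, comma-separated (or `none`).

A, B, C, F, G

A → match
B → match
C → match
D → no match
E → no match
F → match
G → match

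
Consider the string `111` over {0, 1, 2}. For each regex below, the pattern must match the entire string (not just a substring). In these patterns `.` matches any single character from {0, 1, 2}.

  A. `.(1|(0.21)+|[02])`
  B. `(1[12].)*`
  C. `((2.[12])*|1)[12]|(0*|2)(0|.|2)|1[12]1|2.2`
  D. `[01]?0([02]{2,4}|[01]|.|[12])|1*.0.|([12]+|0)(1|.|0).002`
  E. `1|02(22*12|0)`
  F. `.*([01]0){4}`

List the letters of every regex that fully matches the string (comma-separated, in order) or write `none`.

B, C

A → no match
B → match
C → match
D → no match
E → no match
F → no match — must end with `0`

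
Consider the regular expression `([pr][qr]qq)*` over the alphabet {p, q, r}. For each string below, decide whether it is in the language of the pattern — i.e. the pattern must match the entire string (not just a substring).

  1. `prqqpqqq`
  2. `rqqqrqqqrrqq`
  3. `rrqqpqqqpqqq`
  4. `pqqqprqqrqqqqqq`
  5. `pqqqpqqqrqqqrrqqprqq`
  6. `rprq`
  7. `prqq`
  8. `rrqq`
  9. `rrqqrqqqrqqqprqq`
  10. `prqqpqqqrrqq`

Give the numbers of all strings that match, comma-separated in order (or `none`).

1, 2, 3, 5, 7, 8, 9, 10

1 → match
2 → match
3 → match
4 → no match
5 → match
6 → no match
7 → match
8 → match
9 → match
10 → match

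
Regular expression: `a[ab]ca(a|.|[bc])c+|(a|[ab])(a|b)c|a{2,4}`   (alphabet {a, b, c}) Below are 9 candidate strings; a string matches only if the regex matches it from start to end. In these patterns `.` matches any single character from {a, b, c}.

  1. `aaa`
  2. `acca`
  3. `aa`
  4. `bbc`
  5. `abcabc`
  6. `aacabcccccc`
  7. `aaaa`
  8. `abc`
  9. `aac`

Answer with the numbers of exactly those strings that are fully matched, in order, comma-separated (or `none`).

1, 3, 4, 5, 6, 7, 8, 9

1 → match
2 → no match
3 → match
4 → match
5 → match
6 → match
7 → match
8 → match
9 → match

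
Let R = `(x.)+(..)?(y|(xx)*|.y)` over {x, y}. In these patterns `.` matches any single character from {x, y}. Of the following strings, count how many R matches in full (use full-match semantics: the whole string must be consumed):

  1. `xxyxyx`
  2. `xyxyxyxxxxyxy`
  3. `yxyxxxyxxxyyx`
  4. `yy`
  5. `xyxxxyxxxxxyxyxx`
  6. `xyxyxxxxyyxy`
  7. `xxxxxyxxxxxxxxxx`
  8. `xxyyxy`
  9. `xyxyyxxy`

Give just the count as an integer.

6

1. `xxyxyx` → no match
2 → match
3 → no match — must start with `x`
4. `yy` → no match — must start with `x`
5 → match
6. `xyxyxxxxyyxy` → match
7 → match
8. `xxyyxy` → match
9. `xyxyyxxy` → match
Total matched: 6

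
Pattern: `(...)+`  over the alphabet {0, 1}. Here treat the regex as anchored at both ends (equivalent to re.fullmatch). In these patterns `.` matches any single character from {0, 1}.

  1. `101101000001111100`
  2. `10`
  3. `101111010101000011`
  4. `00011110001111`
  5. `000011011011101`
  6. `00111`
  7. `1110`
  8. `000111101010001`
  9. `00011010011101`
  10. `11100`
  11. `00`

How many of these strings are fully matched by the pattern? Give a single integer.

1 → match
2. `10` → no match
3 → match
4 → no match
5 → match
6. `00111` → no match
7. `1110` → no match
8 → match
9 → no match
10. `11100` → no match
11. `00` → no match
Total matched: 4

4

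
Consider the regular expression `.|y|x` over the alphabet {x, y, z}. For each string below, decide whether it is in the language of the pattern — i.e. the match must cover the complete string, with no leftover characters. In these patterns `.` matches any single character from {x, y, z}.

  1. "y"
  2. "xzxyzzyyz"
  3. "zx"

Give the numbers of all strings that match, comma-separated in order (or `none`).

1 → match
2 → no match
3 → no match

1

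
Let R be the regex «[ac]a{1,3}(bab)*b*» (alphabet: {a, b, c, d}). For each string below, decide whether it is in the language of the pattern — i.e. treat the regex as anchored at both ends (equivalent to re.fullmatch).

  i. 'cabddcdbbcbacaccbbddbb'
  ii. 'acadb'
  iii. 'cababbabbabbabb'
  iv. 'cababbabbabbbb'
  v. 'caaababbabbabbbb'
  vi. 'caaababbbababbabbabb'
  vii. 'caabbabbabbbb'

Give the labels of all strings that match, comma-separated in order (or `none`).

i → no match
ii → no match
iii → match
iv → match
v → match
vi → no match
vii → no match

iii, iv, v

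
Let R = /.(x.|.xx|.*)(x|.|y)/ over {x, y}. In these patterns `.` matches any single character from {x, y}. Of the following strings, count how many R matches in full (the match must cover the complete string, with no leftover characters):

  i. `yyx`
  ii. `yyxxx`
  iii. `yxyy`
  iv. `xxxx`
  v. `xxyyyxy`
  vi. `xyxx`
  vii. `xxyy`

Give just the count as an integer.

7

i → match
ii → match
iii → match
iv → match
v → match
vi → match
vii → match
Total matched: 7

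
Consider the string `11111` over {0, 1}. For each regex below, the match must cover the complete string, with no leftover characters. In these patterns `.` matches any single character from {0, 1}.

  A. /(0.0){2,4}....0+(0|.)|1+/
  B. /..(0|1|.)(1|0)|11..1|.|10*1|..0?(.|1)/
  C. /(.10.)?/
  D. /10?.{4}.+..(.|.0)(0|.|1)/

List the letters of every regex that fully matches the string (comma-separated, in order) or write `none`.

A, B

A → match
B → match
C → no match
D → no match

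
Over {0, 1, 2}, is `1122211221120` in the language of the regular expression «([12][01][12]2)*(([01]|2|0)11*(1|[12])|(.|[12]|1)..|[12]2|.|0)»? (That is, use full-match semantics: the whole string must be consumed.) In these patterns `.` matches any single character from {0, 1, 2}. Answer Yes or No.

Yes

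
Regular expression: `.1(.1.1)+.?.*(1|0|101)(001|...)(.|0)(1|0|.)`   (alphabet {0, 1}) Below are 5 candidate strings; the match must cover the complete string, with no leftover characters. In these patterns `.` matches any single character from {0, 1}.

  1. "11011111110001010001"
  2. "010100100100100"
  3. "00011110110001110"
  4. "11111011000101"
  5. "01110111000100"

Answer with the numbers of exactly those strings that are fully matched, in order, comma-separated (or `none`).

1, 5

1 → match
2 → no match
3 → no match
4 → no match
5 → match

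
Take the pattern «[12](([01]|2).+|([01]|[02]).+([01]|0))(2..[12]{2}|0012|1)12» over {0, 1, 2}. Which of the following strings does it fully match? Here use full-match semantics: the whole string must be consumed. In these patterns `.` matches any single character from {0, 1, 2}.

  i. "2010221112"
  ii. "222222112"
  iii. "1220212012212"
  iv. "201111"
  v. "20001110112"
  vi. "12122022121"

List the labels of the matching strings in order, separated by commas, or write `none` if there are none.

i. "2010221112" → match
ii. "222222112" → match
iii → match
iv. "201111" → no match — must end with "12"
v. "20001110112" → match
vi. "12122022121" → no match — must end with "12"

i, ii, iii, v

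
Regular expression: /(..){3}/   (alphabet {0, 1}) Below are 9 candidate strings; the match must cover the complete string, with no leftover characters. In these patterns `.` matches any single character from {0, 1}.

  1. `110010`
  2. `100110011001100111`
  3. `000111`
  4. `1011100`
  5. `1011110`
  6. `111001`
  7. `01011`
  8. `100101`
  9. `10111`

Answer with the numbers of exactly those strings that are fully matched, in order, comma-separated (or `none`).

1 → match
2 → no match
3 → match
4 → no match
5 → no match
6 → match
7 → no match
8 → match
9 → no match

1, 3, 6, 8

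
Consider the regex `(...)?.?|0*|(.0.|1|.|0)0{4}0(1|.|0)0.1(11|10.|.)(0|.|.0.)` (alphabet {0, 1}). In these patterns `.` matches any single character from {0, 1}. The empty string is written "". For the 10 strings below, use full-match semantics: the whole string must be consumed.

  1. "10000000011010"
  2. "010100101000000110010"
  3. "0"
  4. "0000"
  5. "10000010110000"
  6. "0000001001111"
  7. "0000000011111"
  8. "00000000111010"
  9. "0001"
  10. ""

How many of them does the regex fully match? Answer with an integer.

1 → match
2 → no match
3 → match
4 → match
5 → match
6 → match
7 → match
8 → match
9 → match
10 → match
Total matched: 9

9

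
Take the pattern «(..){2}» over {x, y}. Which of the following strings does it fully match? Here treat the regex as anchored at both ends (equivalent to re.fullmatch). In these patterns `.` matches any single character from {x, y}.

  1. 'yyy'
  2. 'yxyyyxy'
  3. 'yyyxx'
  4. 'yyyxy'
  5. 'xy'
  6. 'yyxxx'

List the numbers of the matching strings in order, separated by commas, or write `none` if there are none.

none

1 → no match
2 → no match
3 → no match
4 → no match
5 → no match
6 → no match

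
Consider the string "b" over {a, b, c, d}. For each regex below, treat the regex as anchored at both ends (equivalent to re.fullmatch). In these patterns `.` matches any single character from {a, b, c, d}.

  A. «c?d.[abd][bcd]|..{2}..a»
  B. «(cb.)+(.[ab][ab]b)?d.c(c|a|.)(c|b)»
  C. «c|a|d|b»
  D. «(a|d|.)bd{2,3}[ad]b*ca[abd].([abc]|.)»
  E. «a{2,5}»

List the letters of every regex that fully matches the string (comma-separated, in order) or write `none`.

A → no match
B → no match — must start with "cb"
C → match
D → no match
E → no match — must start with "a"

C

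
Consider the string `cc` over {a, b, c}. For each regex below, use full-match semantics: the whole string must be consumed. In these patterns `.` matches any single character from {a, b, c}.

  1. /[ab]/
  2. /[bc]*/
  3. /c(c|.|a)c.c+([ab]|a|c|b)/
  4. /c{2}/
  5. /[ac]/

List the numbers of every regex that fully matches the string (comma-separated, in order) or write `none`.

2, 4

1 → no match
2 → match
3 → no match
4 → match
5 → no match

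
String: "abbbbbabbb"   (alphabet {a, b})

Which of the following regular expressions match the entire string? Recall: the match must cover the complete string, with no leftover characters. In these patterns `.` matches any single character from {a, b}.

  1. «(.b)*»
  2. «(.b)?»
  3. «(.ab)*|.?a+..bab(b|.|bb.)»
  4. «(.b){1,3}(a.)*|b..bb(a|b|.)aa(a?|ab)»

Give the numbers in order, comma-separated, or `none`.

1 → match
2 → no match
3 → no match
4 → no match

1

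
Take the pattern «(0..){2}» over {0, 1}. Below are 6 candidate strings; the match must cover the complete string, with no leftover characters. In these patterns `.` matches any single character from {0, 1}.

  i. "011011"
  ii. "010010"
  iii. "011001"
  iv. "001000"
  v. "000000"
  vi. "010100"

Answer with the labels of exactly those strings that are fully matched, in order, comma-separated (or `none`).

i → match
ii → match
iii → match
iv → match
v → match
vi → no match

i, ii, iii, iv, v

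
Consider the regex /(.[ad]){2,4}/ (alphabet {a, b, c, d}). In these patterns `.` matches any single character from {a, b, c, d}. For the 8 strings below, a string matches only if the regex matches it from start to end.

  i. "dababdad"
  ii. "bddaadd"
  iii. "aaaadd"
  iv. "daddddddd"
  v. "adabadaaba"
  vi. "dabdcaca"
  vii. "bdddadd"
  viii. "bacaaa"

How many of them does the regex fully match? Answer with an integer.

i → match
ii → no match
iii → match
iv → no match
v → no match
vi → match
vii → no match
viii → match
Total matched: 4

4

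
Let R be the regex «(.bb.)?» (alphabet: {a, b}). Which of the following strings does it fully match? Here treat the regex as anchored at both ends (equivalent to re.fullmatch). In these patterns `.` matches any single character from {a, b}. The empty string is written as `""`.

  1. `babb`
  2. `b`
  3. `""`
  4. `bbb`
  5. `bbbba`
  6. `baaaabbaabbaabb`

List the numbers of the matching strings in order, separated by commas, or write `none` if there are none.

3

1. `babb` → no match
2. `b` → no match
3. `""` → match
4. `bbb` → no match
5. `bbbba` → no match
6 → no match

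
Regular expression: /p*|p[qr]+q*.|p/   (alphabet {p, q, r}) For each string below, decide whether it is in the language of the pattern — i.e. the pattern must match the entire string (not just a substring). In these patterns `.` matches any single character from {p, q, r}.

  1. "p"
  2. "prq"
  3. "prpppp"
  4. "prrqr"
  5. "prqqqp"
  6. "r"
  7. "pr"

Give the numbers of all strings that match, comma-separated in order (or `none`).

1 → match
2 → match
3 → no match
4 → match
5 → match
6 → no match
7 → no match

1, 2, 4, 5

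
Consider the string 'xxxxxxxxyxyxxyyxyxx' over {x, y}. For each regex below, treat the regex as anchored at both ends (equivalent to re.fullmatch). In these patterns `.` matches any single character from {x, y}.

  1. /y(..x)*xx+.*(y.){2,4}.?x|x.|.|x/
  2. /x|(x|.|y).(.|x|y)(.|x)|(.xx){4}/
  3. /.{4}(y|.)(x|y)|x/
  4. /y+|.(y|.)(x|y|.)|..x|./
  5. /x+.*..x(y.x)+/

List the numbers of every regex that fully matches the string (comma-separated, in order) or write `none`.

1 → no match
2 → no match
3 → no match
4 → no match
5 → match

5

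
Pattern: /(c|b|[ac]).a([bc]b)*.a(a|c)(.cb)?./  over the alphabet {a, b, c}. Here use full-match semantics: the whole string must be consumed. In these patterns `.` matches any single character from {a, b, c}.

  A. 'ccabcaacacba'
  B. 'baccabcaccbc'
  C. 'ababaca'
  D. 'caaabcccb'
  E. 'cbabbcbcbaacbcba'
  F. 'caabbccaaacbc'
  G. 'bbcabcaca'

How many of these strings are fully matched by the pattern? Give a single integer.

A → no match
B → no match
C → match
D → no match
E → match
F → no match
G → no match
Total matched: 2

2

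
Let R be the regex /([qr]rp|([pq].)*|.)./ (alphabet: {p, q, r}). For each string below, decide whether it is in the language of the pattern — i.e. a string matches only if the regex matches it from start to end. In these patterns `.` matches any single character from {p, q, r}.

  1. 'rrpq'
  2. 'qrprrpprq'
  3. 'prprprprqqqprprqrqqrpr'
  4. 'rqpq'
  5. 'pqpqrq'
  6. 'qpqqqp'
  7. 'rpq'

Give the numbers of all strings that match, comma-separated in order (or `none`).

1. 'rrpq' → match
2. 'qrprrpprq' → no match
3 → no match
4. 'rqpq' → no match
5. 'pqpqrq' → no match
6. 'qpqqqp' → no match
7. 'rpq' → no match

1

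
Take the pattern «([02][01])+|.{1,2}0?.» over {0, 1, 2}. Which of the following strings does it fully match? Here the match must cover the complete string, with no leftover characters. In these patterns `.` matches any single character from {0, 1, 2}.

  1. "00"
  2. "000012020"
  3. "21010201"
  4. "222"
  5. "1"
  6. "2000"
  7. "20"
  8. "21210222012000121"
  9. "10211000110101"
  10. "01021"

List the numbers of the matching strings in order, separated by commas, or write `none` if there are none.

1 → match
2 → no match
3 → no match
4 → match
5 → no match
6 → match
7 → match
8 → no match
9 → no match
10 → no match

1, 4, 6, 7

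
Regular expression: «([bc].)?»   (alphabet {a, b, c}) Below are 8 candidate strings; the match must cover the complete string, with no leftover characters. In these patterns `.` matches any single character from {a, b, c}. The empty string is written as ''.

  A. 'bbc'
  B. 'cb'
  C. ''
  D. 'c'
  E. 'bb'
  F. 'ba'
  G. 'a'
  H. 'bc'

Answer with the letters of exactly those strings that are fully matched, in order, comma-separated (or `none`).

B, C, E, F, H

A → no match
B → match
C → match
D → no match
E → match
F → match
G → no match
H → match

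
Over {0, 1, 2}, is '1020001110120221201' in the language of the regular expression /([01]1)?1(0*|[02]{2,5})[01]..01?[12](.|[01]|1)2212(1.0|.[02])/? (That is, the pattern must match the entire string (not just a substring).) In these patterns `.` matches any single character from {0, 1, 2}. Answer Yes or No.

No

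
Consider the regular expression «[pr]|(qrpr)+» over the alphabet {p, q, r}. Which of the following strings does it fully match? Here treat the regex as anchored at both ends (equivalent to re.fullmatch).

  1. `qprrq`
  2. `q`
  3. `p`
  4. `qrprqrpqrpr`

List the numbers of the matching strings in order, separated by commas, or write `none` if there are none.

3

1 → no match
2 → no match
3 → match
4 → no match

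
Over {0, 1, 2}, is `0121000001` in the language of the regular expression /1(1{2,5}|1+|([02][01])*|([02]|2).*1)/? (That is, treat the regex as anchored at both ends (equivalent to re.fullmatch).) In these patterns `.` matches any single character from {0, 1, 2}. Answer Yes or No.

No

Every match must start with `1`, but `0121000001` does not.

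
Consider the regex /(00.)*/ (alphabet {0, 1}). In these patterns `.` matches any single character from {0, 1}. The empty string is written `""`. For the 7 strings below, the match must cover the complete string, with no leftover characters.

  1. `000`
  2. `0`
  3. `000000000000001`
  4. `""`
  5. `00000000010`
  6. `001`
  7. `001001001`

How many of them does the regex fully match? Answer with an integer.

1 → match
2 → no match
3 → match
4 → match
5 → no match
6 → match
7 → match
Total matched: 5

5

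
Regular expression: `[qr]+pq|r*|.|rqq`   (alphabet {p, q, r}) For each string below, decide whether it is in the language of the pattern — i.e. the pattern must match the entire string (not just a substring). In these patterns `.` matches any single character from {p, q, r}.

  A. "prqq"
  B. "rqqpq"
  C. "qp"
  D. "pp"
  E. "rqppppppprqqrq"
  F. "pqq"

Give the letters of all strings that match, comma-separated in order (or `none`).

A. "prqq" → no match
B. "rqqpq" → match
C. "qp" → no match
D. "pp" → no match
E → no match
F. "pqq" → no match

B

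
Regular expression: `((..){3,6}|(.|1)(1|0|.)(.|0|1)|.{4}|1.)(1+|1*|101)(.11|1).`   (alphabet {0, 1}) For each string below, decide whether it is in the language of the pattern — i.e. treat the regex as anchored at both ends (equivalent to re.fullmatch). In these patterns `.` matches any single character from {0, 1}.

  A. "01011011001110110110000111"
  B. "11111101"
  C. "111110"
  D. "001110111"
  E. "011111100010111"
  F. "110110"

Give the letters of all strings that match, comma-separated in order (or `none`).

A → no match
B → no match
C → match
D → match
E → match
F → match

C, D, E, F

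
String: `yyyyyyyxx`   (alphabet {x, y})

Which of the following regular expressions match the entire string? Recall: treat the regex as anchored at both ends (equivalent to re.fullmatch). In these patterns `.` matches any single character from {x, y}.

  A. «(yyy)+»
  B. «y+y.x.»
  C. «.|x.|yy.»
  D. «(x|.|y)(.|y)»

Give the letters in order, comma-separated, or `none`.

B

A → no match — must end with `yyy`
B → match
C → no match
D → no match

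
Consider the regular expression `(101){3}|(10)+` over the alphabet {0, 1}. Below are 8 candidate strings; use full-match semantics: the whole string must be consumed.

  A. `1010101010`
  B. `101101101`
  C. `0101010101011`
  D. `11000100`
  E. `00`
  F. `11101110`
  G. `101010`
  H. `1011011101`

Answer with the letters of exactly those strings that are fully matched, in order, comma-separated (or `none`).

A, B, G

A → match
B → match
C → no match
D → no match
E → no match
F → no match
G → match
H → no match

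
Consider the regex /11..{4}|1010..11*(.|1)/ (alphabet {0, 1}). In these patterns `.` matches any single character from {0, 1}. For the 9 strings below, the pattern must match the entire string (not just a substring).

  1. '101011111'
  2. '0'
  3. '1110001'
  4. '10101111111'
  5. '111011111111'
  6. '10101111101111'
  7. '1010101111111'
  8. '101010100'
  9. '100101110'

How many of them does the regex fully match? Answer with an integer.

4

1 → match
2 → no match
3 → match
4 → match
5 → no match
6 → no match
7 → match
8 → no match
9 → no match
Total matched: 4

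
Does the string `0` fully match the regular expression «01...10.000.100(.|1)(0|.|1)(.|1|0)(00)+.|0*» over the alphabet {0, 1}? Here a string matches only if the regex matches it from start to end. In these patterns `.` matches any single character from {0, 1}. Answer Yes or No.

Yes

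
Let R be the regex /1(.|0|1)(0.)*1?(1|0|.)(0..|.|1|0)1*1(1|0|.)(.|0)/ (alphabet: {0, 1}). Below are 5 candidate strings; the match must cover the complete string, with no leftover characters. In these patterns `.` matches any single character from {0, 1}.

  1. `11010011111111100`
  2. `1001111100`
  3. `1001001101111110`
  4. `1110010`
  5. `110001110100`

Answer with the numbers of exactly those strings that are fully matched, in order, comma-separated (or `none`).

1, 2, 3, 5

1 → match
2 → match
3 → match
4 → no match
5 → match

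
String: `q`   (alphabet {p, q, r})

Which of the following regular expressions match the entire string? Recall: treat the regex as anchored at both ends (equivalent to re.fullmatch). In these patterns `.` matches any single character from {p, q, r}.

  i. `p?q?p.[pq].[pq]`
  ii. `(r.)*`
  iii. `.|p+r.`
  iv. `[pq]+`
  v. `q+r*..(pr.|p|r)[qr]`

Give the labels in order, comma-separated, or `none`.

iii, iv

i → no match
ii → no match
iii → match
iv → match
v → no match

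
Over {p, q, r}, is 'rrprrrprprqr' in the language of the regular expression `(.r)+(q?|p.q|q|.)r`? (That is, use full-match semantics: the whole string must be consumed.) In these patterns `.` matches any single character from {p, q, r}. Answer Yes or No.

Yes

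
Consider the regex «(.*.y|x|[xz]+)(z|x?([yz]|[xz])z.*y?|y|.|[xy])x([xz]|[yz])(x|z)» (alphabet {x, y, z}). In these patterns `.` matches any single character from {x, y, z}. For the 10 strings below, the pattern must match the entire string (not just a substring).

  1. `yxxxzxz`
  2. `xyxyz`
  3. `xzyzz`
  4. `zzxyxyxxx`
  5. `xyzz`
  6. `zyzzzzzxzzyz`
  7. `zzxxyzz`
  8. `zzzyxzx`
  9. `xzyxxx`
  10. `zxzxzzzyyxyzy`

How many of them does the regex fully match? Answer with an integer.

3

1 → no match
2 → match
3 → no match
4 → no match
5 → no match
6 → no match
7 → no match
8 → match
9 → match
10 → no match
Total matched: 3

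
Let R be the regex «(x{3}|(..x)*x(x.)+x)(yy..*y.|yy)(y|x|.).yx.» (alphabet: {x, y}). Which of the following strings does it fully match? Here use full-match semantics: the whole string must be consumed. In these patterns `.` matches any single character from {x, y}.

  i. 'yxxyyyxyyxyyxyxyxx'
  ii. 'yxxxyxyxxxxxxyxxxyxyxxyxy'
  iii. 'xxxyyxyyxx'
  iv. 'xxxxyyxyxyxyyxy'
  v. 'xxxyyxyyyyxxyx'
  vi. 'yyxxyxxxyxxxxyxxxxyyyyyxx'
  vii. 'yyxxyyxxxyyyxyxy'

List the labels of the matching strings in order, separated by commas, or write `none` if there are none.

i → no match
ii → no match
iii → match
iv → no match
v → no match
vi → no match
vii → no match

iii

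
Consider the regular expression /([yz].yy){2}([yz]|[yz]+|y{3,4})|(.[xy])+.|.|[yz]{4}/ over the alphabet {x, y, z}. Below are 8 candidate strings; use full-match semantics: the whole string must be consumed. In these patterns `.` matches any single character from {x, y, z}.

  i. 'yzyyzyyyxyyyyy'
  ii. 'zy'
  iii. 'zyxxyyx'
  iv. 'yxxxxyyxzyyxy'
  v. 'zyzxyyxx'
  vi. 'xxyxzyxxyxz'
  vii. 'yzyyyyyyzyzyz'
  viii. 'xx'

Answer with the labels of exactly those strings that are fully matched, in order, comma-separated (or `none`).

i → no match
ii. 'zy' → no match
iii. 'zyxxyyx' → match
iv → match
v. 'zyzxyyxx' → no match
vi. 'xxyxzyxxyxz' → match
vii → match
viii. 'xx' → no match

iii, iv, vi, vii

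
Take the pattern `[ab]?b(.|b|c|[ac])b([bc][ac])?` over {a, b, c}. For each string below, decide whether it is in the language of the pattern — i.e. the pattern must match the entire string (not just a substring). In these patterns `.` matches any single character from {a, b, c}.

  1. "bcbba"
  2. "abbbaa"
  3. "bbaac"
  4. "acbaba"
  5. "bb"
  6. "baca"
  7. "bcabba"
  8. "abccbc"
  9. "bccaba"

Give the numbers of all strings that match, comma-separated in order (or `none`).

1

1 → match
2 → no match
3 → no match
4 → no match
5 → no match
6 → no match
7 → no match
8 → no match
9 → no match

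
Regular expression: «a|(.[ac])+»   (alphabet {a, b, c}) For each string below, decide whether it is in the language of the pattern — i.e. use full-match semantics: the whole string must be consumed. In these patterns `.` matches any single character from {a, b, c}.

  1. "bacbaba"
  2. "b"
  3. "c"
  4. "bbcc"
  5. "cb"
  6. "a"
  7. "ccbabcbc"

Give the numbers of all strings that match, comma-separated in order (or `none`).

1. "bacbaba" → no match
2. "b" → no match
3. "c" → no match
4. "bbcc" → no match
5. "cb" → no match
6. "a" → match
7. "ccbabcbc" → match

6, 7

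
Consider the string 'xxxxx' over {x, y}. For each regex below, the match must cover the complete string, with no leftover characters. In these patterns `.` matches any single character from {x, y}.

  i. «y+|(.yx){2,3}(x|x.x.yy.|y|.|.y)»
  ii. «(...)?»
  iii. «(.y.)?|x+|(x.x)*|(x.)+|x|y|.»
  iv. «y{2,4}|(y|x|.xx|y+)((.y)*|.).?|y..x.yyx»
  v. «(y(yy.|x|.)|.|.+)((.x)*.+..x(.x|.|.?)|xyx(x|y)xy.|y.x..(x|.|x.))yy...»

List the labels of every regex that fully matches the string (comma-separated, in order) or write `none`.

i → no match
ii → no match
iii → match
iv → match
v → no match

iii, iv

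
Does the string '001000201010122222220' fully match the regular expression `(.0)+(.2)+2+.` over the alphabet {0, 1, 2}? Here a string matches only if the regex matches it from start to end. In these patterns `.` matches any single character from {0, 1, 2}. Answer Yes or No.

Yes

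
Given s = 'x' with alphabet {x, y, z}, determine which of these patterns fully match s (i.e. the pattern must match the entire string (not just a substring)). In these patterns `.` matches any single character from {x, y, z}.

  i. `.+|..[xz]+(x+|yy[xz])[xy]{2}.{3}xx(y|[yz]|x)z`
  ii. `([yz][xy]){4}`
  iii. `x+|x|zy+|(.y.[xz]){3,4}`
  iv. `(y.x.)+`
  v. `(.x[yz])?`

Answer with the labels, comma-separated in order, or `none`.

i, iii

i → match
ii → no match
iii → match
iv → no match — must start with 'y'
v → no match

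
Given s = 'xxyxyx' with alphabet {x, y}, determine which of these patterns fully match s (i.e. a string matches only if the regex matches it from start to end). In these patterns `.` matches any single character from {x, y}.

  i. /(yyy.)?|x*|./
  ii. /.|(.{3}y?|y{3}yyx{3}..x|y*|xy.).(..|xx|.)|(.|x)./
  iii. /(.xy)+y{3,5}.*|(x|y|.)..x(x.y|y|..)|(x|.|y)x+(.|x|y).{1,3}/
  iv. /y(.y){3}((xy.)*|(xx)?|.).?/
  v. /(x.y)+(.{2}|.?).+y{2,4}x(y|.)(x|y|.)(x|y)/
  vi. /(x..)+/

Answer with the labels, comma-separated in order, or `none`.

ii, iii, vi

i → no match
ii → match
iii → match
iv → no match — must start with 'y'
v → no match
vi → match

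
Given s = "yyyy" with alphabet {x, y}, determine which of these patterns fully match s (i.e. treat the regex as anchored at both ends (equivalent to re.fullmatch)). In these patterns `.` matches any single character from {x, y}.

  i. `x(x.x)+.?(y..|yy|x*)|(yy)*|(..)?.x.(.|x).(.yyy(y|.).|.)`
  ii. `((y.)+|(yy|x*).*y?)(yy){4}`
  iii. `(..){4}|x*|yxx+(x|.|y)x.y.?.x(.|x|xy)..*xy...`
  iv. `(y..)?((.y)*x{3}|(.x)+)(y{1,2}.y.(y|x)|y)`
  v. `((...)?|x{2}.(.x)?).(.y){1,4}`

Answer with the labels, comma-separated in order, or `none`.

i

i → match
ii → no match
iii → no match
iv → no match
v → no match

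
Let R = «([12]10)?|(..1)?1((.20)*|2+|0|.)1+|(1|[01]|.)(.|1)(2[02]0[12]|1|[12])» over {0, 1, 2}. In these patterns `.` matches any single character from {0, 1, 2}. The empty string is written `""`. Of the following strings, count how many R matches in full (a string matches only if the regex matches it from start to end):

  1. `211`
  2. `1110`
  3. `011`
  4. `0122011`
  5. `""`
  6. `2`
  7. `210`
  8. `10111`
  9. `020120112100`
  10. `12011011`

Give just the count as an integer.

5

1. `211` → match
2. `1110` → no match
3. `011` → match
4. `0122011` → no match
5. `""` → match
6. `2` → no match
7. `210` → match
8. `10111` → match
9. `020120112100` → no match
10. `12011011` → no match
Total matched: 5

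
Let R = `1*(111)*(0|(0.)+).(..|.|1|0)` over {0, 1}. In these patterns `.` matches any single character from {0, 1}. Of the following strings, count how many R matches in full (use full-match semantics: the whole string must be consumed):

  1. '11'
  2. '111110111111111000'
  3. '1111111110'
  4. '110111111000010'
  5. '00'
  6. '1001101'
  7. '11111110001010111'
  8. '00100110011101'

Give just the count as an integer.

1 → no match
2 → no match
3 → no match
4 → no match
5 → no match
6 → no match
7 → match
8 → no match
Total matched: 1

1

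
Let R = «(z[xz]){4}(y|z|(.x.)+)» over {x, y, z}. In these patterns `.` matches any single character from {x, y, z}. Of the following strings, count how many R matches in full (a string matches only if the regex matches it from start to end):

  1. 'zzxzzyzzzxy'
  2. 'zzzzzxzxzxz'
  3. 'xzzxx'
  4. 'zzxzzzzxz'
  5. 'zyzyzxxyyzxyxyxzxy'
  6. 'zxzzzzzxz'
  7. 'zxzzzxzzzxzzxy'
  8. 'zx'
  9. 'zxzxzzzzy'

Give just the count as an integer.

1 → no match
2 → match
3 → no match — must start with 'z'
4 → no match
5 → no match
6 → match
7 → match
8 → no match
9 → match
Total matched: 4

4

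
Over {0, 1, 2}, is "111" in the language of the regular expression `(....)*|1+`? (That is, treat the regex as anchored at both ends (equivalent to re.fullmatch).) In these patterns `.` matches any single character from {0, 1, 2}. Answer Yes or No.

Yes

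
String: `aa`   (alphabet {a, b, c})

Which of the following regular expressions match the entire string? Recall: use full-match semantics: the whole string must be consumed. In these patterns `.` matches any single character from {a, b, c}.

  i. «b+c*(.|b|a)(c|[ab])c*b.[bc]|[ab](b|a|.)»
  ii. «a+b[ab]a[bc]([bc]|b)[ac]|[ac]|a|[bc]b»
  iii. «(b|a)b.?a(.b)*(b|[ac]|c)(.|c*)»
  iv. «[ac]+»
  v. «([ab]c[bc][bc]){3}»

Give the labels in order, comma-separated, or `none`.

i, iv

i → match
ii → no match
iii → no match
iv → match
v → no match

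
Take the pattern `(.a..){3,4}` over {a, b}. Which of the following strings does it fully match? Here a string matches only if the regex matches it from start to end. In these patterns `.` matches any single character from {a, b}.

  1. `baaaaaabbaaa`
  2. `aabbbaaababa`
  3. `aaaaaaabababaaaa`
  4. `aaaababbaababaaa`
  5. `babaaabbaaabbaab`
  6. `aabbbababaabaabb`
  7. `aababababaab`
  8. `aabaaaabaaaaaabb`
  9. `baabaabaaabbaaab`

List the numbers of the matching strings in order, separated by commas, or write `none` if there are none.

1, 2, 4, 5, 6, 7, 8, 9

1 → match
2 → match
3 → no match
4 → match
5 → match
6 → match
7 → match
8 → match
9 → match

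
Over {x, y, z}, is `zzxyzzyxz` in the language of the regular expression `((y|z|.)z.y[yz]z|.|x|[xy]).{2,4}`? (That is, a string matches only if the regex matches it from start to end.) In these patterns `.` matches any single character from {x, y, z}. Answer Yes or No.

Yes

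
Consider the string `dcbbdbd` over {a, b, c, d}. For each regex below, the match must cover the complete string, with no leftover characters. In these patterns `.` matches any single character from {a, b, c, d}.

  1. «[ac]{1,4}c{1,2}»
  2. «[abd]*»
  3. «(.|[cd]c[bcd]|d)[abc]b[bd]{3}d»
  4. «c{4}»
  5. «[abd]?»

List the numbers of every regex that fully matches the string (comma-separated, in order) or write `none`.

1 → no match — must end with `c`
2 → no match
3 → match
4 → no match — must start with `c`
5 → no match

3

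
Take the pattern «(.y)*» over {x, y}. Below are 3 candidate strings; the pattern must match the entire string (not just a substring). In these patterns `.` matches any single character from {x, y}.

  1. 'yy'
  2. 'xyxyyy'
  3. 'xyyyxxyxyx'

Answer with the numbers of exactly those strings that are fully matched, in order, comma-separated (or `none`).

1, 2

1 → match
2 → match
3 → no match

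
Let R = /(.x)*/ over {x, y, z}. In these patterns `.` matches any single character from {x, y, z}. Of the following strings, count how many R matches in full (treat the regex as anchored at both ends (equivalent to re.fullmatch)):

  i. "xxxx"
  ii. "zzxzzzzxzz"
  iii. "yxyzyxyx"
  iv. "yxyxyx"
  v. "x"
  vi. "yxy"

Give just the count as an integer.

2

i → match
ii → no match
iii → no match
iv → match
v → no match
vi → no match
Total matched: 2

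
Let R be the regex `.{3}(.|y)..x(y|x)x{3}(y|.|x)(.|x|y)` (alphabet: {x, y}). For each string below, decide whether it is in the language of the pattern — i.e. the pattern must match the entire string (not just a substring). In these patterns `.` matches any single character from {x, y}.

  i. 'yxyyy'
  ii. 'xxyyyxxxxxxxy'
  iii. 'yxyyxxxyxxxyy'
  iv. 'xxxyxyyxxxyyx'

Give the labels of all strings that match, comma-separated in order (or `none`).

i. 'yxyyy' → no match
ii → match
iii → match
iv → no match

ii, iii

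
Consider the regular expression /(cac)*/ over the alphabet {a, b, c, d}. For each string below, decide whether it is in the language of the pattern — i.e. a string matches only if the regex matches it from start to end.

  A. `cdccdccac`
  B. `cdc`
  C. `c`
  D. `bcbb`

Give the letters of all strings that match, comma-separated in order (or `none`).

none

A → no match
B → no match
C → no match
D → no match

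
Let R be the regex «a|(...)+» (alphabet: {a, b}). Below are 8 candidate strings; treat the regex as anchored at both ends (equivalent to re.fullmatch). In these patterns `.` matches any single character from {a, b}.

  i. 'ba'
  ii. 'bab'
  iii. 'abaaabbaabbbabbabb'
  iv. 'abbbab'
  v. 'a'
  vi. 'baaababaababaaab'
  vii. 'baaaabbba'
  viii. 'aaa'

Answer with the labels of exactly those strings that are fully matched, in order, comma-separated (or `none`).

i. 'ba' → no match
ii. 'bab' → match
iii → match
iv. 'abbbab' → match
v. 'a' → match
vi → no match
vii. 'baaaabbba' → match
viii. 'aaa' → match

ii, iii, iv, v, vii, viii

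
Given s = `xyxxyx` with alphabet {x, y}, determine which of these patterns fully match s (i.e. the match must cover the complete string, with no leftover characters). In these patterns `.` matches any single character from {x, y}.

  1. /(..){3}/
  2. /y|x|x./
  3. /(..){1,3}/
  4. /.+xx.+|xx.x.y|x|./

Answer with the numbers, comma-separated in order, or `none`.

1, 3, 4

1 → match
2 → no match
3 → match
4 → match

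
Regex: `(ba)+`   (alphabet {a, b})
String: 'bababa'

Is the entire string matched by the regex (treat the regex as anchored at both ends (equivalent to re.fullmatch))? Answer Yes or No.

Yes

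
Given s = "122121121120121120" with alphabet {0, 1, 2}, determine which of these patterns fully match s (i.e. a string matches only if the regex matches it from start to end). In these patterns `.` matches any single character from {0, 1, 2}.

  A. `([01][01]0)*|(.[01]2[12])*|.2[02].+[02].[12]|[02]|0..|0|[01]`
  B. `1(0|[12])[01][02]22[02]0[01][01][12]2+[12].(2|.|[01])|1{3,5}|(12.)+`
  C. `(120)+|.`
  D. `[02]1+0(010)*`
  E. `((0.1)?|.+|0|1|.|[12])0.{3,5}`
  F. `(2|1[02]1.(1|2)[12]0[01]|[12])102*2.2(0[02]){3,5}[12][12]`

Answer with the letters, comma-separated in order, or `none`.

B

A → no match
B → match
C → no match
D → no match
E → no match
F → no match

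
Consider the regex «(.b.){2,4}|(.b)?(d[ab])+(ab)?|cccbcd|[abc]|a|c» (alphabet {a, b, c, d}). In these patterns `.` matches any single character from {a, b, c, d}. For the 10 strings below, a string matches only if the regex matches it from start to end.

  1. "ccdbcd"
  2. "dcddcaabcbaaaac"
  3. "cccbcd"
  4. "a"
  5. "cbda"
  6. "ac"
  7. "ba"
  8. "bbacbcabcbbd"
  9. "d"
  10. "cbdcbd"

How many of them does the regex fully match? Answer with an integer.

1. "ccdbcd" → no match
2 → no match
3. "cccbcd" → match
4. "a" → match
5. "cbda" → match
6. "ac" → no match
7. "ba" → no match
8. "bbacbcabcbbd" → match
9. "d" → no match
10. "cbdcbd" → match
Total matched: 5

5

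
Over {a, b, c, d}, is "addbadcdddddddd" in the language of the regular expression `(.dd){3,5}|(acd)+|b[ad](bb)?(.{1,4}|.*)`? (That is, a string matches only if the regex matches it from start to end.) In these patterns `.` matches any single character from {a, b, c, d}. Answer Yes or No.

No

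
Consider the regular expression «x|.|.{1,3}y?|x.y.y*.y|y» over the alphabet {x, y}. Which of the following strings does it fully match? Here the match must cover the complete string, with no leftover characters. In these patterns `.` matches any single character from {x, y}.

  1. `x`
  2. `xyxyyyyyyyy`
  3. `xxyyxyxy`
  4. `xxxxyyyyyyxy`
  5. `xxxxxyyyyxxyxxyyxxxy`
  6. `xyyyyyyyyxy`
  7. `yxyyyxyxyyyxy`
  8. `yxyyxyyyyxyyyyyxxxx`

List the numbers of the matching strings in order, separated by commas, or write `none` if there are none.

1. `x` → match
2. `xyxyyyyyyyy` → no match
3. `xxyyxyxy` → no match
4. `xxxxyyyyyyxy` → no match
5 → no match
6. `xyyyyyyyyxy` → match
7 → no match
8 → no match

1, 6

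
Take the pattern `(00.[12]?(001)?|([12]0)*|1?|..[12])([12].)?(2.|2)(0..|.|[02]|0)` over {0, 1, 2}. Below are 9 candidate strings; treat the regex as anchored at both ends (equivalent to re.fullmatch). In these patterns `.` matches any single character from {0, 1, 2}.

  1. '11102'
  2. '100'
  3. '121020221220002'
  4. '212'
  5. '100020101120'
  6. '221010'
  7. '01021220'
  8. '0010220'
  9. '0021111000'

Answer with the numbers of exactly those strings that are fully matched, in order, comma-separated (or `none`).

1 → no match
2 → no match
3 → no match
4 → match
5 → no match
6 → no match
7 → no match
8 → no match
9 → no match

4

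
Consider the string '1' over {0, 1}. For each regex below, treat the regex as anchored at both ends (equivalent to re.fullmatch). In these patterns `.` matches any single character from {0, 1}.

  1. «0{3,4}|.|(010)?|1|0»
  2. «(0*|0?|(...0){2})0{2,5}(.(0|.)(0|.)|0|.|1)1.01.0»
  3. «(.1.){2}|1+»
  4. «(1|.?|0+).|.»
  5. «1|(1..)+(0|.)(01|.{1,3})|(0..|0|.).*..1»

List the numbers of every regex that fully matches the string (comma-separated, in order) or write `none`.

1 → match
2 → no match — must end with '0'
3 → match
4 → match
5 → match

1, 3, 4, 5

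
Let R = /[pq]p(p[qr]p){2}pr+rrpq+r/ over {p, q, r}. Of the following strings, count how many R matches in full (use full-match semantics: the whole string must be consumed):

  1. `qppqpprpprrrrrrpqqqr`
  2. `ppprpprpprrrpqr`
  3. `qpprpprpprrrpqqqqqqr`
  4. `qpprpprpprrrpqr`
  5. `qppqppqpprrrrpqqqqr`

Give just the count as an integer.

1 → match
2 → match
3 → match
4 → match
5 → match
Total matched: 5

5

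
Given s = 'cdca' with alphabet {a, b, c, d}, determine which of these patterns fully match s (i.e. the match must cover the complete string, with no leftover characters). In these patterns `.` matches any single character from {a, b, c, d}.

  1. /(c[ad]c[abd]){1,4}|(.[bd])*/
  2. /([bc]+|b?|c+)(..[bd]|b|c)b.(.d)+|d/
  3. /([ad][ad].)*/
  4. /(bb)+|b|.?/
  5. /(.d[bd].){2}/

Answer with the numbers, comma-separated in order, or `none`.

1

1 → match
2 → no match — must end with 'd'
3 → no match
4 → no match
5 → no match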